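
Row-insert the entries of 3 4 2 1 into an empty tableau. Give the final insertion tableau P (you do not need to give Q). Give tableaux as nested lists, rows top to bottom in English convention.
After inserting 3: P = [[3]].
After inserting 4: P = [[3, 4]].
After inserting 2: P = [[2, 4], [3]].
After inserting 1: P = [[1, 4], [2], [3]].

So P = [[1, 4], [2], [3]].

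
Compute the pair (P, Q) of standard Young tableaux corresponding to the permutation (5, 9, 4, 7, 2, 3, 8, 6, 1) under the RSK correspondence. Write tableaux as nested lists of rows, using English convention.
Insert each entry of the permutation into P by Schensted row insertion, recording in Q the position of each new cell.

Insert 5: appended to row 1. P = [[5]].
Insert 9: appended to row 1. P = [[5, 9]].
Insert 4: 4 bumps 5 from row 1; 5 starts row 2. P = [[4, 9], [5]].
Insert 7: 7 bumps 9 from row 1; 9 appends to row 2. P = [[4, 7], [5, 9]].
Insert 2: 2 bumps 4 from row 1; 4 bumps 5 from row 2; 5 starts row 3. P = [[2, 7], [4, 9], [5]].
Insert 3: 3 bumps 7 from row 1; 7 bumps 9 from row 2; 9 appends to row 3. P = [[2, 3], [4, 7], [5, 9]].
Insert 8: appended to row 1. P = [[2, 3, 8], [4, 7], [5, 9]].
Insert 6: 6 bumps 8 from row 1; 8 appends to row 2. P = [[2, 3, 6], [4, 7, 8], [5, 9]].
Insert 1: 1 bumps 2 from row 1; 2 bumps 4 from row 2; 4 bumps 5 from row 3; 5 starts row 4. P = [[1, 3, 6], [2, 7, 8], [4, 9], [5]].

So P = [[1, 3, 6], [2, 7, 8], [4, 9], [5]], Q = [[1, 2, 7], [3, 4, 8], [5, 6], [9]].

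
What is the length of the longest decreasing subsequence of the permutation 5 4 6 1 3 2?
4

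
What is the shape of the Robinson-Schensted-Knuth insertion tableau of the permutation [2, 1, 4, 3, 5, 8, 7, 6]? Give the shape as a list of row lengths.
[4, 3, 1]

Row-insert each entry into an empty tableau.

After inserting 2: P = [[2]].
After inserting 1: P = [[1], [2]].
After inserting 4: P = [[1, 4], [2]].
After inserting 3: P = [[1, 3], [2, 4]].
After inserting 5: P = [[1, 3, 5], [2, 4]].
After inserting 8: P = [[1, 3, 5, 8], [2, 4]].
After inserting 7: P = [[1, 3, 5, 7], [2, 4, 8]].
After inserting 6: P = [[1, 3, 5, 6], [2, 4, 7], [8]].

The final insertion tableau P = [[1, 3, 5, 6], [2, 4, 7], [8]] has shape [4, 3, 1].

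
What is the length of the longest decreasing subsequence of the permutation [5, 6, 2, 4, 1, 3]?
3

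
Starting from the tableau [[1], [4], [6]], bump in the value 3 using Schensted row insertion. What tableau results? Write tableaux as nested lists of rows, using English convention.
3 is larger than every entry of row 1, so it is appended to row 1. The new tableau is [[1, 3], [4], [6]].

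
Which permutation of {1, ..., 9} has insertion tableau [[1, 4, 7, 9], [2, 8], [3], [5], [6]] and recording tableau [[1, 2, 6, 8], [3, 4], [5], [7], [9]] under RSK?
6 8 3 5 4 7 2 9 1

Reverse the RSK construction: for i from n down to 1, find the cell of Q containing i, remove the entry at that cell from P, and reverse-bump it up through P; the value ejected from row 1 is w(i).

Step i=9: Q has 9 at row 5, column 1; remove 6 from row 5 of P and reverse-bump: 6 enters row 4 and ejects 5; 5 enters row 3 and ejects 3; 3 enters row 2 and ejects 2; 2 enters row 1 and ejects 1. So w(9) = 1. P is now [[2, 4, 7, 9], [3, 8], [5], [6]].
Step i=8: Q has 8 at row 1, column 4; remove that cell from P, ejecting 9. So w(8) = 9. P is now [[2, 4, 7], [3, 8], [5], [6]].
Step i=7: Q has 7 at row 4, column 1; remove 6 from row 4 of P and reverse-bump: 6 enters row 3 and ejects 5; 5 enters row 2 and ejects 3; 3 enters row 1 and ejects 2. So w(7) = 2. P is now [[3, 4, 7], [5, 8], [6]].
Step i=6: Q has 6 at row 1, column 3; remove that cell from P, ejecting 7. So w(6) = 7. P is now [[3, 4], [5, 8], [6]].
Step i=5: Q has 5 at row 3, column 1; remove 6 from row 3 of P and reverse-bump: 6 enters row 2 and ejects 5; 5 enters row 1 and ejects 4. So w(5) = 4. P is now [[3, 5], [6, 8]].
Step i=4: Q has 4 at row 2, column 2; remove 8 from row 2 of P and reverse-bump: 8 enters row 1 and ejects 5. So w(4) = 5. P is now [[3, 8], [6]].
Step i=3: Q has 3 at row 2, column 1; remove 6 from row 2 of P and reverse-bump: 6 enters row 1 and ejects 3. So w(3) = 3. P is now [[6, 8]].
Step i=2: Q has 2 at row 1, column 2; remove that cell from P, ejecting 8. So w(2) = 8. P is now [[6]].
Step i=1: Q has 1 at row 1, column 1; remove that cell from P, ejecting 6. So w(1) = 6. P is now [].

So w = 6 8 3 5 4 7 2 9 1.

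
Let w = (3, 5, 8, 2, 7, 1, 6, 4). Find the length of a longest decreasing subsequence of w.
4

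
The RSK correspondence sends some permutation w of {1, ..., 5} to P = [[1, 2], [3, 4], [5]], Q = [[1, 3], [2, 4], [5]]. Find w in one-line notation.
3 1 5 4 2

Reverse the RSK construction: for i from n down to 1, find the cell of Q containing i, remove the entry at that cell from P, and reverse-bump it up through P; the value ejected from row 1 is w(i).

Step i=5: Q has 5 at row 3, column 1; remove 5 from row 3 of P and reverse-bump: 5 enters row 2 and ejects 4; 4 enters row 1 and ejects 2. So w(5) = 2. P is now [[1, 4], [3, 5]].
Step i=4: Q has 4 at row 2, column 2; remove 5 from row 2 of P and reverse-bump: 5 enters row 1 and ejects 4. So w(4) = 4. P is now [[1, 5], [3]].
Step i=3: Q has 3 at row 1, column 2; remove that cell from P, ejecting 5. So w(3) = 5. P is now [[1], [3]].
Step i=2: Q has 2 at row 2, column 1; remove 3 from row 2 of P and reverse-bump: 3 enters row 1 and ejects 1. So w(2) = 1. P is now [[3]].
Step i=1: Q has 1 at row 1, column 1; remove that cell from P, ejecting 3. So w(1) = 3. P is now [].

So w = 3 1 5 4 2.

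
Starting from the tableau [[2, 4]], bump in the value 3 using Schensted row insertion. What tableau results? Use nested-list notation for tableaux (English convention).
In row 1, 3 replaces 4 (the leftmost entry greater than 3); 4 is bumped to row 2. 4 starts a new row 2. The new tableau is [[2, 3], [4]].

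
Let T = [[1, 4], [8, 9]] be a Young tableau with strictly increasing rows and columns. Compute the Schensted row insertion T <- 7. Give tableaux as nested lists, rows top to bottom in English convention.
[[1, 4, 7], [8, 9]]

7 is larger than every entry of row 1, so it is appended to row 1. The new tableau is [[1, 4, 7], [8, 9]].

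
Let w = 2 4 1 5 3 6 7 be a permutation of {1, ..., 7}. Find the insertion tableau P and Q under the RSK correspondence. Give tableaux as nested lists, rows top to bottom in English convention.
P = [[1, 3, 5, 6, 7], [2, 4]], Q = [[1, 2, 4, 6, 7], [3, 5]]

Insert each entry of the permutation into P by Schensted row insertion, recording in Q the position of each new cell.

Insert 2: appended to row 1. P = [[2]], Q = [[1]].
Insert 4: appended to row 1. P = [[2, 4]], Q = [[1, 2]].
Insert 1: 1 bumps 2 from row 1; 2 starts row 2. P = [[1, 4], [2]], Q = [[1, 2], [3]].
Insert 5: appended to row 1. P = [[1, 4, 5], [2]], Q = [[1, 2, 4], [3]].
Insert 3: 3 bumps 4 from row 1; 4 appends to row 2. P = [[1, 3, 5], [2, 4]], Q = [[1, 2, 4], [3, 5]].
Insert 6: appended to row 1. P = [[1, 3, 5, 6], [2, 4]], Q = [[1, 2, 4, 6], [3, 5]].
Insert 7: appended to row 1. P = [[1, 3, 5, 6, 7], [2, 4]], Q = [[1, 2, 4, 6, 7], [3, 5]].

So P = [[1, 3, 5, 6, 7], [2, 4]], Q = [[1, 2, 4, 6, 7], [3, 5]].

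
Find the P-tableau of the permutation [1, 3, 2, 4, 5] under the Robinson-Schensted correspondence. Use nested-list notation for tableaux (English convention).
Insert 1: appended to row 1. P = [[1]].
Insert 3: appended to row 1. P = [[1, 3]].
Insert 2: 2 bumps 3 from row 1; 3 starts row 2. P = [[1, 2], [3]].
Insert 4: appended to row 1. P = [[1, 2, 4], [3]].
Insert 5: appended to row 1. P = [[1, 2, 4, 5], [3]].

So P = [[1, 2, 4, 5], [3]].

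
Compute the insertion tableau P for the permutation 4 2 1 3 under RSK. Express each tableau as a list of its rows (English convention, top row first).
Insert 4: appended to row 1. P = [[4]].
Insert 2: 2 bumps 4 from row 1; 4 starts row 2. P = [[2], [4]].
Insert 1: 1 bumps 2 from row 1; 2 bumps 4 from row 2; 4 starts row 3. P = [[1], [2], [4]].
Insert 3: appended to row 1. P = [[1, 3], [2], [4]].

So P = [[1, 3], [2], [4]].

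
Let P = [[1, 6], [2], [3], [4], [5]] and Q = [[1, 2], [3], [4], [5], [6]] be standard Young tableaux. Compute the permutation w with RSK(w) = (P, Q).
Reverse RSK: for i = n, n-1, ..., 1, locate i in Q, remove the corresponding corner cell from P, and reverse-bump its entry up through P; the value ejected from row 1 is w(i).

So w = 5 6 4 3 2 1.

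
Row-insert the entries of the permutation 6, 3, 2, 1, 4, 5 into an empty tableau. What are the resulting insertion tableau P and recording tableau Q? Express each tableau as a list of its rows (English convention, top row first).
P = [[1, 4, 5], [2], [3], [6]], Q = [[1, 5, 6], [2], [3], [4]]

Insert each entry of the permutation into P by Schensted row insertion, recording in Q the position of each new cell.

Insert 6: appended to row 1. P = [[6]], Q = [[1]].
Insert 3: 3 bumps 6 from row 1; 6 starts row 2. P = [[3], [6]], Q = [[1], [2]].
Insert 2: 2 bumps 3 from row 1; 3 bumps 6 from row 2; 6 starts row 3. P = [[2], [3], [6]], Q = [[1], [2], [3]].
Insert 1: 1 bumps 2 from row 1; 2 bumps 3 from row 2; 3 bumps 6 from row 3; 6 starts row 4. P = [[1], [2], [3], [6]], Q = [[1], [2], [3], [4]].
Insert 4: appended to row 1. P = [[1, 4], [2], [3], [6]], Q = [[1, 5], [2], [3], [4]].
Insert 5: appended to row 1. P = [[1, 4, 5], [2], [3], [6]], Q = [[1, 5, 6], [2], [3], [4]].

So P = [[1, 4, 5], [2], [3], [6]], Q = [[1, 5, 6], [2], [3], [4]].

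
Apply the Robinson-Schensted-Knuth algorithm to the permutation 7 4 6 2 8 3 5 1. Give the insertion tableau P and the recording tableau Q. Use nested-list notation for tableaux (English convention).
Insert each entry of the permutation into P by Schensted row insertion, recording in Q the position of each new cell.

Insert 7: appended to row 1. P = [[7]].
Insert 4: 4 bumps 7 from row 1; 7 starts row 2. P = [[4], [7]].
Insert 6: appended to row 1. P = [[4, 6], [7]].
Insert 2: 2 bumps 4 from row 1; 4 bumps 7 from row 2; 7 starts row 3. P = [[2, 6], [4], [7]].
Insert 8: appended to row 1. P = [[2, 6, 8], [4], [7]].
Insert 3: 3 bumps 6 from row 1; 6 appends to row 2. P = [[2, 3, 8], [4, 6], [7]].
Insert 5: 5 bumps 8 from row 1; 8 appends to row 2. P = [[2, 3, 5], [4, 6, 8], [7]].
Insert 1: 1 bumps 2 from row 1; 2 bumps 4 from row 2; 4 bumps 7 from row 3; 7 starts row 4. P = [[1, 3, 5], [2, 6, 8], [4], [7]].

So P = [[1, 3, 5], [2, 6, 8], [4], [7]], Q = [[1, 3, 5], [2, 6, 7], [4], [8]].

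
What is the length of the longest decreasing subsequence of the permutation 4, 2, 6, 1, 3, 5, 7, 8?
3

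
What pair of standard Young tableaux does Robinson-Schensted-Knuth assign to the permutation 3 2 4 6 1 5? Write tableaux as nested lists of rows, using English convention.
Insert each entry of the permutation into P by Schensted row insertion, recording in Q the position of each new cell.

After inserting 3: P = [[3]].
After inserting 2: P = [[2], [3]].
After inserting 4: P = [[2, 4], [3]].
After inserting 6: P = [[2, 4, 6], [3]].
After inserting 1: P = [[1, 4, 6], [2], [3]].
After inserting 5: P = [[1, 4, 5], [2, 6], [3]].

So P = [[1, 4, 5], [2, 6], [3]], Q = [[1, 3, 4], [2, 6], [5]].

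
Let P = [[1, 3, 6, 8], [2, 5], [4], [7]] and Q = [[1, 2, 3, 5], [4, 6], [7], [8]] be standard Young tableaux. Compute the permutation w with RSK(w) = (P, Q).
4 5 7 2 8 6 3 1

Reverse the RSK construction: for i from n down to 1, find the cell of Q containing i, remove the entry at that cell from P, and reverse-bump it up through P; the value ejected from row 1 is w(i).

Step i=8: Q has 8 at row 4, column 1; remove 7 from row 4 of P and reverse-bump: 7 enters row 3 and ejects 4; 4 enters row 2 and ejects 2; 2 enters row 1 and ejects 1. So w(8) = 1. P is now [[2, 3, 6, 8], [4, 5], [7]].
Step i=7: Q has 7 at row 3, column 1; remove 7 from row 3 of P and reverse-bump: 7 enters row 2 and ejects 5; 5 enters row 1 and ejects 3. So w(7) = 3. P is now [[2, 5, 6, 8], [4, 7]].
Step i=6: Q has 6 at row 2, column 2; remove 7 from row 2 of P and reverse-bump: 7 enters row 1 and ejects 6. So w(6) = 6. P is now [[2, 5, 7, 8], [4]].
Step i=5: Q has 5 at row 1, column 4; remove that cell from P, ejecting 8. So w(5) = 8. P is now [[2, 5, 7], [4]].
Step i=4: Q has 4 at row 2, column 1; remove 4 from row 2 of P and reverse-bump: 4 enters row 1 and ejects 2. So w(4) = 2. P is now [[4, 5, 7]].
Step i=3: Q has 3 at row 1, column 3; remove that cell from P, ejecting 7. So w(3) = 7. P is now [[4, 5]].
Step i=2: Q has 2 at row 1, column 2; remove that cell from P, ejecting 5. So w(2) = 5. P is now [[4]].
Step i=1: Q has 1 at row 1, column 1; remove that cell from P, ejecting 4. So w(1) = 4. P is now [].

So w = 4 5 7 2 8 6 3 1.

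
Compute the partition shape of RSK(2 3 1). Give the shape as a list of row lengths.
RSK row insertion gives P = [[1, 3], [2]], which has shape [2, 1].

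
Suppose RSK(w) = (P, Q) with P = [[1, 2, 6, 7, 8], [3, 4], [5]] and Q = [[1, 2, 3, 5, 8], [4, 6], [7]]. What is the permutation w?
3 5 6 1 7 4 2 8

Reverse RSK: for i = n, n-1, ..., 1, locate i in Q, remove the corresponding corner cell from P, and reverse-bump its entry up through P; the value ejected from row 1 is w(i).

So w = 3 5 6 1 7 4 2 8.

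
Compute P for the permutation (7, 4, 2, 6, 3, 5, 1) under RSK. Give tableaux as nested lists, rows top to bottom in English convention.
Insert 7: appended to row 1. P = [[7]].
Insert 4: 4 bumps 7 from row 1; 7 starts row 2. P = [[4], [7]].
Insert 2: 2 bumps 4 from row 1; 4 bumps 7 from row 2; 7 starts row 3. P = [[2], [4], [7]].
Insert 6: appended to row 1. P = [[2, 6], [4], [7]].
Insert 3: 3 bumps 6 from row 1; 6 appends to row 2. P = [[2, 3], [4, 6], [7]].
Insert 5: appended to row 1. P = [[2, 3, 5], [4, 6], [7]].
Insert 1: 1 bumps 2 from row 1; 2 bumps 4 from row 2; 4 bumps 7 from row 3; 7 starts row 4. P = [[1, 3, 5], [2, 6], [4], [7]].

So P = [[1, 3, 5], [2, 6], [4], [7]].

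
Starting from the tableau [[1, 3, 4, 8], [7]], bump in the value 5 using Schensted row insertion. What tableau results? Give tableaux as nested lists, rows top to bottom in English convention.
In row 1, 5 replaces 8 (the leftmost entry greater than 5); 8 is bumped to row 2. 8 is appended to row 2. The new tableau is [[1, 3, 4, 5], [7, 8]].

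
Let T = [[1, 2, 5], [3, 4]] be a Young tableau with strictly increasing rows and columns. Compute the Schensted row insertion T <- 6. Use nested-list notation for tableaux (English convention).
6 is larger than every entry of row 1, so it is appended to row 1. The new tableau is [[1, 2, 5, 6], [3, 4]].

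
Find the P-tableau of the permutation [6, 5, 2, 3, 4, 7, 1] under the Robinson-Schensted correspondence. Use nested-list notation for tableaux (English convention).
P = [[1, 3, 4, 7], [2], [5], [6]]

Insert 6: appended to row 1. P = [[6]].
Insert 5: 5 bumps 6 from row 1; 6 starts row 2. P = [[5], [6]].
Insert 2: 2 bumps 5 from row 1; 5 bumps 6 from row 2; 6 starts row 3. P = [[2], [5], [6]].
Insert 3: appended to row 1. P = [[2, 3], [5], [6]].
Insert 4: appended to row 1. P = [[2, 3, 4], [5], [6]].
Insert 7: appended to row 1. P = [[2, 3, 4, 7], [5], [6]].
Insert 1: 1 bumps 2 from row 1; 2 bumps 5 from row 2; 5 bumps 6 from row 3; 6 starts row 4. P = [[1, 3, 4, 7], [2], [5], [6]].

So P = [[1, 3, 4, 7], [2], [5], [6]].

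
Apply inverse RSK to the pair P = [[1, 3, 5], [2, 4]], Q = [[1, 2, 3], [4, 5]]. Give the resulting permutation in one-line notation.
2 4 5 1 3

Reverse the RSK construction: for i from n down to 1, find the cell of Q containing i, remove the entry at that cell from P, and reverse-bump it up through P; the value ejected from row 1 is w(i).

Step i=5: Q has 5 at row 2, column 2; remove 4 from row 2 of P and reverse-bump: 4 enters row 1 and ejects 3. So w(5) = 3. P is now [[1, 4, 5], [2]].
Step i=4: Q has 4 at row 2, column 1; remove 2 from row 2 of P and reverse-bump: 2 enters row 1 and ejects 1. So w(4) = 1. P is now [[2, 4, 5]].
Step i=3: Q has 3 at row 1, column 3; remove that cell from P, ejecting 5. So w(3) = 5. P is now [[2, 4]].
Step i=2: Q has 2 at row 1, column 2; remove that cell from P, ejecting 4. So w(2) = 4. P is now [[2]].
Step i=1: Q has 1 at row 1, column 1; remove that cell from P, ejecting 2. So w(1) = 2. P is now [].

So w = 2 4 5 1 3.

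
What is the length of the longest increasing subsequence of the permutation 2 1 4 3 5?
3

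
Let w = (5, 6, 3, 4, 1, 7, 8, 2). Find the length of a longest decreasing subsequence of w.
3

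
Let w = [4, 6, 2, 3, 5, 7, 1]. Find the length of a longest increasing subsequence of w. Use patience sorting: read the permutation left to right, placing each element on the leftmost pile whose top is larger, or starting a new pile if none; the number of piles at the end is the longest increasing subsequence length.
4

4: new pile. tops = [4]
6: new pile. tops = [4, 6]
2: onto pile 1 (replacing 4). tops = [2, 6]
3: onto pile 2 (replacing 6). tops = [2, 3]
5: new pile. tops = [2, 3, 5]
7: new pile. tops = [2, 3, 5, 7]
1: onto pile 1 (replacing 2). tops = [1, 3, 5, 7]

4 piles, so the longest increasing subsequence has length 4.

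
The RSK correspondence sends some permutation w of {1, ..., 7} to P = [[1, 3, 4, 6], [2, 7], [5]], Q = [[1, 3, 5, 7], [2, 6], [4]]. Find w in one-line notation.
5 2 3 1 7 4 6

Reverse the RSK construction: for i from n down to 1, find the cell of Q containing i, remove the entry at that cell from P, and reverse-bump it up through P; the value ejected from row 1 is w(i).

Step i=7: Q has 7 at row 1, column 4; remove that cell from P, ejecting 6. So w(7) = 6. P is now [[1, 3, 4], [2, 7], [5]].
Step i=6: Q has 6 at row 2, column 2; remove 7 from row 2 of P and reverse-bump: 7 enters row 1 and ejects 4. So w(6) = 4. P is now [[1, 3, 7], [2], [5]].
Step i=5: Q has 5 at row 1, column 3; remove that cell from P, ejecting 7. So w(5) = 7. P is now [[1, 3], [2], [5]].
Step i=4: Q has 4 at row 3, column 1; remove 5 from row 3 of P and reverse-bump: 5 enters row 2 and ejects 2; 2 enters row 1 and ejects 1. So w(4) = 1. P is now [[2, 3], [5]].
Step i=3: Q has 3 at row 1, column 2; remove that cell from P, ejecting 3. So w(3) = 3. P is now [[2], [5]].
Step i=2: Q has 2 at row 2, column 1; remove 5 from row 2 of P and reverse-bump: 5 enters row 1 and ejects 2. So w(2) = 2. P is now [[5]].
Step i=1: Q has 1 at row 1, column 1; remove that cell from P, ejecting 5. So w(1) = 5. P is now [].

So w = 5 2 3 1 7 4 6.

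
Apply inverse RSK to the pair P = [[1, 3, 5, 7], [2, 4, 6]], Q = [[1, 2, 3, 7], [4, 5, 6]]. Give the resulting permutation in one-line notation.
2 4 6 1 3 5 7

Reverse the RSK construction: for i from n down to 1, find the cell of Q containing i, remove the entry at that cell from P, and reverse-bump it up through P; the value ejected from row 1 is w(i).

Step i=7: Q has 7 at row 1, column 4; remove that cell from P, ejecting 7. So w(7) = 7. P is now [[1, 3, 5], [2, 4, 6]].
Step i=6: Q has 6 at row 2, column 3; remove 6 from row 2 of P and reverse-bump: 6 enters row 1 and ejects 5. So w(6) = 5. P is now [[1, 3, 6], [2, 4]].
Step i=5: Q has 5 at row 2, column 2; remove 4 from row 2 of P and reverse-bump: 4 enters row 1 and ejects 3. So w(5) = 3. P is now [[1, 4, 6], [2]].
Step i=4: Q has 4 at row 2, column 1; remove 2 from row 2 of P and reverse-bump: 2 enters row 1 and ejects 1. So w(4) = 1. P is now [[2, 4, 6]].
Step i=3: Q has 3 at row 1, column 3; remove that cell from P, ejecting 6. So w(3) = 6. P is now [[2, 4]].
Step i=2: Q has 2 at row 1, column 2; remove that cell from P, ejecting 4. So w(2) = 4. P is now [[2]].
Step i=1: Q has 1 at row 1, column 1; remove that cell from P, ejecting 2. So w(1) = 2. P is now [].

So w = 2 4 6 1 3 5 7.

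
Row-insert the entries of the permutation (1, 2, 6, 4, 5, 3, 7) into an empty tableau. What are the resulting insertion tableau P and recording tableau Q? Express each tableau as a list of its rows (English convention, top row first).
Insert each entry of the permutation into P by Schensted row insertion, recording in Q the position of each new cell.

Insert 1: appended to row 1. P = [[1]].
Insert 2: appended to row 1. P = [[1, 2]].
Insert 6: appended to row 1. P = [[1, 2, 6]].
Insert 4: 4 bumps 6 from row 1; 6 starts row 2. P = [[1, 2, 4], [6]].
Insert 5: appended to row 1. P = [[1, 2, 4, 5], [6]].
Insert 3: 3 bumps 4 from row 1; 4 bumps 6 from row 2; 6 starts row 3. P = [[1, 2, 3, 5], [4], [6]].
Insert 7: appended to row 1. P = [[1, 2, 3, 5, 7], [4], [6]].

So P = [[1, 2, 3, 5, 7], [4], [6]], Q = [[1, 2, 3, 5, 7], [4], [6]].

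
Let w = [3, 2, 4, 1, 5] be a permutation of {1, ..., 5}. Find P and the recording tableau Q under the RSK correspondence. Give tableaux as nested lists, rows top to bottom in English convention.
Insert each entry of the permutation into P by Schensted row insertion, recording in Q the position of each new cell.

After inserting 3: P = [[3]].
After inserting 2: P = [[2], [3]].
After inserting 4: P = [[2, 4], [3]].
After inserting 1: P = [[1, 4], [2], [3]].
After inserting 5: P = [[1, 4, 5], [2], [3]].

So P = [[1, 4, 5], [2], [3]], Q = [[1, 3, 5], [2], [4]].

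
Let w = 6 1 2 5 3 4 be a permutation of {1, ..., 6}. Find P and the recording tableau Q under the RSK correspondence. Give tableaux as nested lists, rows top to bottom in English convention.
P = [[1, 2, 3, 4], [5], [6]], Q = [[1, 3, 4, 6], [2], [5]]

Insert each entry of the permutation into P by Schensted row insertion, recording in Q the position of each new cell.

Insert 6: appended to row 1. P = [[6]].
Insert 1: 1 bumps 6 from row 1; 6 starts row 2. P = [[1], [6]].
Insert 2: appended to row 1. P = [[1, 2], [6]].
Insert 5: appended to row 1. P = [[1, 2, 5], [6]].
Insert 3: 3 bumps 5 from row 1; 5 bumps 6 from row 2; 6 starts row 3. P = [[1, 2, 3], [5], [6]].
Insert 4: appended to row 1. P = [[1, 2, 3, 4], [5], [6]].

So P = [[1, 2, 3, 4], [5], [6]], Q = [[1, 3, 4, 6], [2], [5]].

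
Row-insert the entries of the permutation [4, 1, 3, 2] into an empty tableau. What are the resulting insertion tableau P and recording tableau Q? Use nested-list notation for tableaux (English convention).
Insert each entry of the permutation into P by Schensted row insertion, recording in Q the position of each new cell.

Insert 4: appended to row 1. P = [[4]].
Insert 1: 1 bumps 4 from row 1; 4 starts row 2. P = [[1], [4]].
Insert 3: appended to row 1. P = [[1, 3], [4]].
Insert 2: 2 bumps 3 from row 1; 3 bumps 4 from row 2; 4 starts row 3. P = [[1, 2], [3], [4]].

So P = [[1, 2], [3], [4]], Q = [[1, 3], [2], [4]].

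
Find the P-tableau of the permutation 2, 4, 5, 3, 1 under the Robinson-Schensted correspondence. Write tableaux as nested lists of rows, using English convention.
P = [[1, 3, 5], [2], [4]]

Insert 2: appended to row 1. P = [[2]].
Insert 4: appended to row 1. P = [[2, 4]].
Insert 5: appended to row 1. P = [[2, 4, 5]].
Insert 3: 3 bumps 4 from row 1; 4 starts row 2. P = [[2, 3, 5], [4]].
Insert 1: 1 bumps 2 from row 1; 2 bumps 4 from row 2; 4 starts row 3. P = [[1, 3, 5], [2], [4]].

So P = [[1, 3, 5], [2], [4]].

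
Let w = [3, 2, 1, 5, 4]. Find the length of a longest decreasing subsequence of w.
3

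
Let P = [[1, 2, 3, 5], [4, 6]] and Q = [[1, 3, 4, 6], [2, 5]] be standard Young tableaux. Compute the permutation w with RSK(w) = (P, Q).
4 1 2 6 3 5

Reverse the RSK construction: for i from n down to 1, find the cell of Q containing i, remove the entry at that cell from P, and reverse-bump it up through P; the value ejected from row 1 is w(i).

Step i=6: Q has 6 at row 1, column 4; remove that cell from P, ejecting 5. So w(6) = 5. P is now [[1, 2, 3], [4, 6]].
Step i=5: Q has 5 at row 2, column 2; remove 6 from row 2 of P and reverse-bump: 6 enters row 1 and ejects 3. So w(5) = 3. P is now [[1, 2, 6], [4]].
Step i=4: Q has 4 at row 1, column 3; remove that cell from P, ejecting 6. So w(4) = 6. P is now [[1, 2], [4]].
Step i=3: Q has 3 at row 1, column 2; remove that cell from P, ejecting 2. So w(3) = 2. P is now [[1], [4]].
Step i=2: Q has 2 at row 2, column 1; remove 4 from row 2 of P and reverse-bump: 4 enters row 1 and ejects 1. So w(2) = 1. P is now [[4]].
Step i=1: Q has 1 at row 1, column 1; remove that cell from P, ejecting 4. So w(1) = 4. P is now [].

So w = 4 1 2 6 3 5.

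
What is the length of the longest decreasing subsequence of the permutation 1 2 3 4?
1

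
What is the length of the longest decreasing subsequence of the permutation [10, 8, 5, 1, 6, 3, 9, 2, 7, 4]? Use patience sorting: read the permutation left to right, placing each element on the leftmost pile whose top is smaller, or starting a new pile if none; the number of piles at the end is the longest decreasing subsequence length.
5

10: new pile. tops = [10]
8: new pile. tops = [10, 8]
5: new pile. tops = [10, 8, 5]
1: new pile. tops = [10, 8, 5, 1]
6: onto pile 3 (replacing 5). tops = [10, 8, 6, 1]
3: onto pile 4 (replacing 1). tops = [10, 8, 6, 3]
9: onto pile 2 (replacing 8). tops = [10, 9, 6, 3]
2: new pile. tops = [10, 9, 6, 3, 2]
7: onto pile 3 (replacing 6). tops = [10, 9, 7, 3, 2]
4: onto pile 4 (replacing 3). tops = [10, 9, 7, 4, 2]

5 piles, so the longest decreasing subsequence has length 5.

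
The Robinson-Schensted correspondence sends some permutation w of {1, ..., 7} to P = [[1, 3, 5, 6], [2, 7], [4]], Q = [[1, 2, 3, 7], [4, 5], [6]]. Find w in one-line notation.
2 4 7 3 5 1 6

Reverse the RSK construction: for i from n down to 1, find the cell of Q containing i, remove the entry at that cell from P, and reverse-bump it up through P; the value ejected from row 1 is w(i).

Step i=7: Q has 7 at row 1, column 4; remove that cell from P, ejecting 6. So w(7) = 6. P is now [[1, 3, 5], [2, 7], [4]].
Step i=6: Q has 6 at row 3, column 1; remove 4 from row 3 of P and reverse-bump: 4 enters row 2 and ejects 2; 2 enters row 1 and ejects 1. So w(6) = 1. P is now [[2, 3, 5], [4, 7]].
Step i=5: Q has 5 at row 2, column 2; remove 7 from row 2 of P and reverse-bump: 7 enters row 1 and ejects 5. So w(5) = 5. P is now [[2, 3, 7], [4]].
Step i=4: Q has 4 at row 2, column 1; remove 4 from row 2 of P and reverse-bump: 4 enters row 1 and ejects 3. So w(4) = 3. P is now [[2, 4, 7]].
Step i=3: Q has 3 at row 1, column 3; remove that cell from P, ejecting 7. So w(3) = 7. P is now [[2, 4]].
Step i=2: Q has 2 at row 1, column 2; remove that cell from P, ejecting 4. So w(2) = 4. P is now [[2]].
Step i=1: Q has 1 at row 1, column 1; remove that cell from P, ejecting 2. So w(1) = 2. P is now [].

So w = 2 4 7 3 5 1 6.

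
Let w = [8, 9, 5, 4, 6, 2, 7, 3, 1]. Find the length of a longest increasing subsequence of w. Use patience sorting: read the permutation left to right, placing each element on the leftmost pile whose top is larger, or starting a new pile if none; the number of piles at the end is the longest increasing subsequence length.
3

8: new pile. tops = [8]
9: new pile. tops = [8, 9]
5: onto pile 1 (replacing 8). tops = [5, 9]
4: onto pile 1 (replacing 5). tops = [4, 9]
6: onto pile 2 (replacing 9). tops = [4, 6]
2: onto pile 1 (replacing 4). tops = [2, 6]
7: new pile. tops = [2, 6, 7]
3: onto pile 2 (replacing 6). tops = [2, 3, 7]
1: onto pile 1 (replacing 2). tops = [1, 3, 7]

3 piles, so the longest increasing subsequence has length 3.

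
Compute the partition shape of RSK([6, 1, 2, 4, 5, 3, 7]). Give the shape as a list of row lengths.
[5, 1, 1]

Row-insert each entry into an empty tableau.

After inserting 6: P = [[6]].
After inserting 1: P = [[1], [6]].
After inserting 2: P = [[1, 2], [6]].
After inserting 4: P = [[1, 2, 4], [6]].
After inserting 5: P = [[1, 2, 4, 5], [6]].
After inserting 3: P = [[1, 2, 3, 5], [4], [6]].
After inserting 7: P = [[1, 2, 3, 5, 7], [4], [6]].

The final insertion tableau P = [[1, 2, 3, 5, 7], [4], [6]] has shape [5, 1, 1].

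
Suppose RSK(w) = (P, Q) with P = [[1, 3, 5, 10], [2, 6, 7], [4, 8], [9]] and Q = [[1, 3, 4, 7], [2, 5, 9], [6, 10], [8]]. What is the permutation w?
Reverse RSK: for i = n, n-1, ..., 1, locate i in Q, remove the corresponding corner cell from P, and reverse-bump its entry up through P; the value ejected from row 1 is w(i).

So w = 4 2 6 9 8 3 10 1 7 5.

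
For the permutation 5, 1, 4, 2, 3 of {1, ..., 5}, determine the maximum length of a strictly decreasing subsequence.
3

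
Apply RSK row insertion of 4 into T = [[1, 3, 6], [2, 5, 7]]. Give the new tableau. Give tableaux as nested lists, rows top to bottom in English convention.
[[1, 3, 4], [2, 5, 6], [7]]

In row 1, 4 replaces 6 (the leftmost entry greater than 4); 6 is bumped to row 2. In row 2, 6 replaces 7 (the leftmost entry greater than 6); 7 is bumped to row 3. 7 starts a new row 3. The new tableau is [[1, 3, 4], [2, 5, 6], [7]].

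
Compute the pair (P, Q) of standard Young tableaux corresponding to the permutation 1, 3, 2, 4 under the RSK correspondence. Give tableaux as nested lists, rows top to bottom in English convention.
P = [[1, 2, 4], [3]], Q = [[1, 2, 4], [3]]

Insert each entry of the permutation into P by Schensted row insertion, recording in Q the position of each new cell.

After inserting 1: P = [[1]].
After inserting 3: P = [[1, 3]].
After inserting 2: P = [[1, 2], [3]].
After inserting 4: P = [[1, 2, 4], [3]].

So P = [[1, 2, 4], [3]], Q = [[1, 2, 4], [3]].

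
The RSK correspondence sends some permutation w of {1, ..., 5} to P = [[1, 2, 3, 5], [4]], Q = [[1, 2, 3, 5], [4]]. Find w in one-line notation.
1 2 4 3 5

Reverse the RSK construction: for i from n down to 1, find the cell of Q containing i, remove the entry at that cell from P, and reverse-bump it up through P; the value ejected from row 1 is w(i).

Step i=5: Q has 5 at row 1, column 4; remove that cell from P, ejecting 5. So w(5) = 5. P is now [[1, 2, 3], [4]].
Step i=4: Q has 4 at row 2, column 1; remove 4 from row 2 of P and reverse-bump: 4 enters row 1 and ejects 3. So w(4) = 3. P is now [[1, 2, 4]].
Step i=3: Q has 3 at row 1, column 3; remove that cell from P, ejecting 4. So w(3) = 4. P is now [[1, 2]].
Step i=2: Q has 2 at row 1, column 2; remove that cell from P, ejecting 2. So w(2) = 2. P is now [[1]].
Step i=1: Q has 1 at row 1, column 1; remove that cell from P, ejecting 1. So w(1) = 1. P is now [].

So w = 1 2 4 3 5.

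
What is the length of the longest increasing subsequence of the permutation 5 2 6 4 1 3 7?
3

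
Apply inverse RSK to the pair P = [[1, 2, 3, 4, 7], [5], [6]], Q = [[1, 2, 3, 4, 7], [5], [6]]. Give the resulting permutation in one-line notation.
Reverse the RSK construction: for i from n down to 1, find the cell of Q containing i, remove the entry at that cell from P, and reverse-bump it up through P; the value ejected from row 1 is w(i).

Step i=7: Q has 7 at row 1, column 5; remove that cell from P, ejecting 7. So w(7) = 7. P is now [[1, 2, 3, 4], [5], [6]].
Step i=6: Q has 6 at row 3, column 1; remove 6 from row 3 of P and reverse-bump: 6 enters row 2 and ejects 5; 5 enters row 1 and ejects 4. So w(6) = 4. P is now [[1, 2, 3, 5], [6]].
Step i=5: Q has 5 at row 2, column 1; remove 6 from row 2 of P and reverse-bump: 6 enters row 1 and ejects 5. So w(5) = 5. P is now [[1, 2, 3, 6]].
Step i=4: Q has 4 at row 1, column 4; remove that cell from P, ejecting 6. So w(4) = 6. P is now [[1, 2, 3]].
Step i=3: Q has 3 at row 1, column 3; remove that cell from P, ejecting 3. So w(3) = 3. P is now [[1, 2]].
Step i=2: Q has 2 at row 1, column 2; remove that cell from P, ejecting 2. So w(2) = 2. P is now [[1]].
Step i=1: Q has 1 at row 1, column 1; remove that cell from P, ejecting 1. So w(1) = 1. P is now [].

So w = 1 2 3 6 5 4 7.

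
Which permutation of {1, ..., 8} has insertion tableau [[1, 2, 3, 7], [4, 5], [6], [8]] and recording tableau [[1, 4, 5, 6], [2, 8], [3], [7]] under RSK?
Reverse the RSK construction: for i from n down to 1, find the cell of Q containing i, remove the entry at that cell from P, and reverse-bump it up through P; the value ejected from row 1 is w(i).

Step i=8: Q has 8 at row 2, column 2; remove 5 from row 2 of P and reverse-bump: 5 enters row 1 and ejects 3. So w(8) = 3. P is now [[1, 2, 5, 7], [4], [6], [8]].
Step i=7: Q has 7 at row 4, column 1; remove 8 from row 4 of P and reverse-bump: 8 enters row 3 and ejects 6; 6 enters row 2 and ejects 4; 4 enters row 1 and ejects 2. So w(7) = 2. P is now [[1, 4, 5, 7], [6], [8]].
Step i=6: Q has 6 at row 1, column 4; remove that cell from P, ejecting 7. So w(6) = 7. P is now [[1, 4, 5], [6], [8]].
Step i=5: Q has 5 at row 1, column 3; remove that cell from P, ejecting 5. So w(5) = 5. P is now [[1, 4], [6], [8]].
Step i=4: Q has 4 at row 1, column 2; remove that cell from P, ejecting 4. So w(4) = 4. P is now [[1], [6], [8]].
Step i=3: Q has 3 at row 3, column 1; remove 8 from row 3 of P and reverse-bump: 8 enters row 2 and ejects 6; 6 enters row 1 and ejects 1. So w(3) = 1. P is now [[6], [8]].
Step i=2: Q has 2 at row 2, column 1; remove 8 from row 2 of P and reverse-bump: 8 enters row 1 and ejects 6. So w(2) = 6. P is now [[8]].
Step i=1: Q has 1 at row 1, column 1; remove that cell from P, ejecting 8. So w(1) = 8. P is now [].

So w = 8 6 1 4 5 7 2 3.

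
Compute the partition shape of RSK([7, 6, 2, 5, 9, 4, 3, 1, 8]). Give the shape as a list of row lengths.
Row-insert each entry into an empty tableau.

After inserting 7: P = [[7]].
After inserting 6: P = [[6], [7]].
After inserting 2: P = [[2], [6], [7]].
After inserting 5: P = [[2, 5], [6], [7]].
After inserting 9: P = [[2, 5, 9], [6], [7]].
After inserting 4: P = [[2, 4, 9], [5], [6], [7]].
After inserting 3: P = [[2, 3, 9], [4], [5], [6], [7]].
After inserting 1: P = [[1, 3, 9], [2], [4], [5], [6], [7]].
After inserting 8: P = [[1, 3, 8], [2, 9], [4], [5], [6], [7]].

The final insertion tableau P = [[1, 3, 8], [2, 9], [4], [5], [6], [7]] has shape [3, 2, 1, 1, 1, 1].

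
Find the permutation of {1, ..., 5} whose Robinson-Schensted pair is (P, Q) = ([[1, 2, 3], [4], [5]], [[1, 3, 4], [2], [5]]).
Reverse RSK: for i = n, n-1, ..., 1, locate i in Q, remove the corresponding corner cell from P, and reverse-bump its entry up through P; the value ejected from row 1 is w(i).

So w = 5 1 2 4 3.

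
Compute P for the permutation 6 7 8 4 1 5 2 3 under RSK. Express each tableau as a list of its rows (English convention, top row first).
P = [[1, 2, 3], [4, 5, 8], [6, 7]]

Insert 6: appended to row 1. P = [[6]].
Insert 7: appended to row 1. P = [[6, 7]].
Insert 8: appended to row 1. P = [[6, 7, 8]].
Insert 4: 4 bumps 6 from row 1; 6 starts row 2. P = [[4, 7, 8], [6]].
Insert 1: 1 bumps 4 from row 1; 4 bumps 6 from row 2; 6 starts row 3. P = [[1, 7, 8], [4], [6]].
Insert 5: 5 bumps 7 from row 1; 7 appends to row 2. P = [[1, 5, 8], [4, 7], [6]].
Insert 2: 2 bumps 5 from row 1; 5 bumps 7 from row 2; 7 appends to row 3. P = [[1, 2, 8], [4, 5], [6, 7]].
Insert 3: 3 bumps 8 from row 1; 8 appends to row 2. P = [[1, 2, 3], [4, 5, 8], [6, 7]].

So P = [[1, 2, 3], [4, 5, 8], [6, 7]].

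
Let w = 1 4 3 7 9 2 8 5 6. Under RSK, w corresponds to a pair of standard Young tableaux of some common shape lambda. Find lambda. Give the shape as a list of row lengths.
[4, 3, 2]

Row-insert each entry into an empty tableau.

After inserting 1: P = [[1]].
After inserting 4: P = [[1, 4]].
After inserting 3: P = [[1, 3], [4]].
After inserting 7: P = [[1, 3, 7], [4]].
After inserting 9: P = [[1, 3, 7, 9], [4]].
After inserting 2: P = [[1, 2, 7, 9], [3], [4]].
After inserting 8: P = [[1, 2, 7, 8], [3, 9], [4]].
After inserting 5: P = [[1, 2, 5, 8], [3, 7], [4, 9]].
After inserting 6: P = [[1, 2, 5, 6], [3, 7, 8], [4, 9]].

The final insertion tableau P = [[1, 2, 5, 6], [3, 7, 8], [4, 9]] has shape [4, 3, 2].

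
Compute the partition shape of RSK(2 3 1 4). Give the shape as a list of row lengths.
RSK row insertion gives P = [[1, 3, 4], [2]], which has shape [3, 1].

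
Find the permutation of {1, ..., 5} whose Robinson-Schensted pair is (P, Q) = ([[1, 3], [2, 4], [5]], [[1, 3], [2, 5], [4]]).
5 2 4 1 3

Reverse the RSK construction: for i from n down to 1, find the cell of Q containing i, remove the entry at that cell from P, and reverse-bump it up through P; the value ejected from row 1 is w(i).

Step i=5: Q has 5 at row 2, column 2; remove 4 from row 2 of P and reverse-bump: 4 enters row 1 and ejects 3. So w(5) = 3. P is now [[1, 4], [2], [5]].
Step i=4: Q has 4 at row 3, column 1; remove 5 from row 3 of P and reverse-bump: 5 enters row 2 and ejects 2; 2 enters row 1 and ejects 1. So w(4) = 1. P is now [[2, 4], [5]].
Step i=3: Q has 3 at row 1, column 2; remove that cell from P, ejecting 4. So w(3) = 4. P is now [[2], [5]].
Step i=2: Q has 2 at row 2, column 1; remove 5 from row 2 of P and reverse-bump: 5 enters row 1 and ejects 2. So w(2) = 2. P is now [[5]].
Step i=1: Q has 1 at row 1, column 1; remove that cell from P, ejecting 5. So w(1) = 5. P is now [].

So w = 5 2 4 1 3.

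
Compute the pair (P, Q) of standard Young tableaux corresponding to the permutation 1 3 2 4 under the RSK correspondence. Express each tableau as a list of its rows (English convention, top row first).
Insert each entry of the permutation into P by Schensted row insertion, recording in Q the position of each new cell.

Insert 1: appended to row 1. P = [[1]].
Insert 3: appended to row 1. P = [[1, 3]].
Insert 2: 2 bumps 3 from row 1; 3 starts row 2. P = [[1, 2], [3]].
Insert 4: appended to row 1. P = [[1, 2, 4], [3]].

So P = [[1, 2, 4], [3]], Q = [[1, 2, 4], [3]].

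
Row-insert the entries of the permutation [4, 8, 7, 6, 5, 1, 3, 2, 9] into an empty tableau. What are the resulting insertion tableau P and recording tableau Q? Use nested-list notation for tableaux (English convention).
P = [[1, 2, 9], [3, 5], [4], [6], [7], [8]], Q = [[1, 2, 9], [3, 7], [4], [5], [6], [8]]

Insert each entry of the permutation into P by Schensted row insertion, recording in Q the position of each new cell.

Insert 4: appended to row 1. P = [[4]], Q = [[1]].
Insert 8: appended to row 1. P = [[4, 8]], Q = [[1, 2]].
Insert 7: 7 bumps 8 from row 1; 8 starts row 2. P = [[4, 7], [8]], Q = [[1, 2], [3]].
Insert 6: 6 bumps 7 from row 1; 7 bumps 8 from row 2; 8 starts row 3. P = [[4, 6], [7], [8]], Q = [[1, 2], [3], [4]].
Insert 5: 5 bumps 6 from row 1; 6 bumps 7 from row 2; 7 bumps 8 from row 3; 8 starts row 4. P = [[4, 5], [6], [7], [8]], Q = [[1, 2], [3], [4], [5]].
Insert 1: 1 bumps 4 from row 1; 4 bumps 6 from row 2; 6 bumps 7 from row 3; 7 bumps 8 from row 4; 8 starts row 5. P = [[1, 5], [4], [6], [7], [8]], Q = [[1, 2], [3], [4], [5], [6]].
Insert 3: 3 bumps 5 from row 1; 5 appends to row 2. P = [[1, 3], [4, 5], [6], [7], [8]], Q = [[1, 2], [3, 7], [4], [5], [6]].
Insert 2: 2 bumps 3 from row 1; 3 bumps 4 from row 2; 4 bumps 6 from row 3; 6 bumps 7 from row 4; 7 bumps 8 from row 5; 8 starts row 6. P = [[1, 2], [3, 5], [4], [6], [7], [8]], Q = [[1, 2], [3, 7], [4], [5], [6], [8]].
Insert 9: appended to row 1. P = [[1, 2, 9], [3, 5], [4], [6], [7], [8]], Q = [[1, 2, 9], [3, 7], [4], [5], [6], [8]].

So P = [[1, 2, 9], [3, 5], [4], [6], [7], [8]], Q = [[1, 2, 9], [3, 7], [4], [5], [6], [8]].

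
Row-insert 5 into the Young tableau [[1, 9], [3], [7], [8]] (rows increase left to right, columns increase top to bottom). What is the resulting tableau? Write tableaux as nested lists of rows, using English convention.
In row 1, 5 replaces 9 (the leftmost entry greater than 5); 9 is bumped to row 2. 9 is appended to row 2. The new tableau is [[1, 5], [3, 9], [7], [8]].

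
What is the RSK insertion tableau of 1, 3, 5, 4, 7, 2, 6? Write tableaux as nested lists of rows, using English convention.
P = [[1, 2, 4, 6], [3, 7], [5]]

After inserting 1: P = [[1]].
After inserting 3: P = [[1, 3]].
After inserting 5: P = [[1, 3, 5]].
After inserting 4: P = [[1, 3, 4], [5]].
After inserting 7: P = [[1, 3, 4, 7], [5]].
After inserting 2: P = [[1, 2, 4, 7], [3], [5]].
After inserting 6: P = [[1, 2, 4, 6], [3, 7], [5]].

So P = [[1, 2, 4, 6], [3, 7], [5]].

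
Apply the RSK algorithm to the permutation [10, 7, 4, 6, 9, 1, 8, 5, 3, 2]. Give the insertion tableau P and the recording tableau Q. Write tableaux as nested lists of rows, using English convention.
P = [[1, 2, 8], [3, 5], [4, 9], [6], [7], [10]], Q = [[1, 4, 5], [2, 7], [3, 8], [6], [9], [10]]

Insert each entry of the permutation into P by Schensted row insertion, recording in Q the position of each new cell.

Insert 10: appended to row 1. P = [[10]].
Insert 7: 7 bumps 10 from row 1; 10 starts row 2. P = [[7], [10]].
Insert 4: 4 bumps 7 from row 1; 7 bumps 10 from row 2; 10 starts row 3. P = [[4], [7], [10]].
Insert 6: appended to row 1. P = [[4, 6], [7], [10]].
Insert 9: appended to row 1. P = [[4, 6, 9], [7], [10]].
Insert 1: 1 bumps 4 from row 1; 4 bumps 7 from row 2; 7 bumps 10 from row 3; 10 starts row 4. P = [[1, 6, 9], [4], [7], [10]].
Insert 8: 8 bumps 9 from row 1; 9 appends to row 2. P = [[1, 6, 8], [4, 9], [7], [10]].
Insert 5: 5 bumps 6 from row 1; 6 bumps 9 from row 2; 9 appends to row 3. P = [[1, 5, 8], [4, 6], [7, 9], [10]].
Insert 3: 3 bumps 5 from row 1; 5 bumps 6 from row 2; 6 bumps 7 from row 3; 7 bumps 10 from row 4; 10 starts row 5. P = [[1, 3, 8], [4, 5], [6, 9], [7], [10]].
Insert 2: 2 bumps 3 from row 1; 3 bumps 4 from row 2; 4 bumps 6 from row 3; 6 bumps 7 from row 4; 7 bumps 10 from row 5; 10 starts row 6. P = [[1, 2, 8], [3, 5], [4, 9], [6], [7], [10]].

So P = [[1, 2, 8], [3, 5], [4, 9], [6], [7], [10]], Q = [[1, 4, 5], [2, 7], [3, 8], [6], [9], [10]].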